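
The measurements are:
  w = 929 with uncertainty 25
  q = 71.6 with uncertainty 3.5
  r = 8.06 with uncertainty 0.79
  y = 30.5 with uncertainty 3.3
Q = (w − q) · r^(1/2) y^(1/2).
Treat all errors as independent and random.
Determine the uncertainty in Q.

Let u = w − q = 857. δu = √(δw² + δq²) = √(625 + 12.2) = 25.2, so δu/u = 0.0294.
Q is then a monomial in u, r, y:
δQ/Q = √((δu/u)² + (½·δr/r)² + (½·δy/y)²) = √(0.000867 + 0.00240 + 0.00293) = 0.0787
Q = 13400, so δQ = 0.0787 × 13400 = 1060.

1060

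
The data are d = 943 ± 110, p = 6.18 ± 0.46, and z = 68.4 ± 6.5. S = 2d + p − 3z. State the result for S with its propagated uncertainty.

Sums and differences: (δS)² = Σ (cᵢ δxᵢ)².
  (2·δd)² = 48400;  (δp)² = 0.212;  (3·δz)² = 380
δS = √(48800) = 221
S = 1690.

1690 ± 221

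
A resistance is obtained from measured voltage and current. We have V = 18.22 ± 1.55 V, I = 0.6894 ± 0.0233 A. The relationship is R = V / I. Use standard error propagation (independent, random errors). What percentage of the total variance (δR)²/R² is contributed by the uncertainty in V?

86.4%

(δR/R)² = (1·δV/V)² + (-1·δI/I)²
  V term: (1×0.0851)² = 0.00724
  I term: (-1×0.0338)² = 0.00114
Total = 0.00838. Share from V = 0.00724/0.00838 = 0.864.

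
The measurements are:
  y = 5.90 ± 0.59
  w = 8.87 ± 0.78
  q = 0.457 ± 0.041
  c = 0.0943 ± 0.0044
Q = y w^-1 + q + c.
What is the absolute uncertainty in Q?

Let p = y·w^-1 = 0.665. δp/p = √((1·δy/y)² + (-1·δw/w)²) = √(0.0100 + 0.00773) = 0.133, so δp = 0.0886.
Q = p + q + c: δQ = √(δp² + δq² + δc²) = √(0.00785 + 0.00168 + 1.94e-05) = 0.0977

0.0977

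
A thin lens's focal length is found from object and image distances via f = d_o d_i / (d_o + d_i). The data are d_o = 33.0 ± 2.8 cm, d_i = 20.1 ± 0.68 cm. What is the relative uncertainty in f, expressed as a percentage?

3.84%

∂f/∂d_o = (d_i/(d_o+d_i))² = 0.143;  ∂f/∂d_i = (d_o/(d_o+d_i))² = 0.386
δf = √((∂f/∂d_o · δd_o)² + (∂f/∂d_i · δd_i)²) = √(0.161 + 0.0690) = 0.480 cm
f = 12.5 cm, so δf/f = 0.480/12.5 = 0.0384.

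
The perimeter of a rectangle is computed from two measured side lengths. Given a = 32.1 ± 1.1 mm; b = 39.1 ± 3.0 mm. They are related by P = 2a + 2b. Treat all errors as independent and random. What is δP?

P is a linear combination, so absolute uncertainties add in quadrature:
  (2·δa)² = 4.84;  (2·δb)² = 36.0
δP = √(40.8) = 6.39 mm

6.39 mm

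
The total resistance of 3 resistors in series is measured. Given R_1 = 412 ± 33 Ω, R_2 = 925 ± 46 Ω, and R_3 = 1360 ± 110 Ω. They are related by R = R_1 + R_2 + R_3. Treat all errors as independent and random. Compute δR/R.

0.0459

Each term contributes (cᵢ δxᵢ)² to (δR)²:
  (δR_1)² = 1090;  (δR_2)² = 2120;  (δR_3)² = 12100
δR = √(15300) = 124 Ω
R = 2700 Ω, so δR/R = 124/2700 = 0.0459.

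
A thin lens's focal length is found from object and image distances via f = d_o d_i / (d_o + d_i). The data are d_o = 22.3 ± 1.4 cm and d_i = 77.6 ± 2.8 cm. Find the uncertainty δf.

0.856 cm

∂f/∂d_o = (d_i/(d_o+d_i))² = 0.603;  ∂f/∂d_i = (d_o/(d_o+d_i))² = 0.0498
δf = √((∂f/∂d_o · δd_o)² + (∂f/∂d_i · δd_i)²) = √(0.714 + 0.0195) = 0.856 cm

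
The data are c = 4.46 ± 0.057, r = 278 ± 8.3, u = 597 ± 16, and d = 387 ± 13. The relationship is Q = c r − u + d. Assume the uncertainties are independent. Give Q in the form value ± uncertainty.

1030 ± 45.2

Let p = c·r = 1240. δp/p = √((1·δc/c)² + (1·δr/r)²) = √(0.000163 + 0.000891) = 0.0325, so δp = 40.3.
Q = p − u + d: δQ = √(δp² + δu² + δd²) = √(1620 + 256 + 169) = 45.2
Q = 1030.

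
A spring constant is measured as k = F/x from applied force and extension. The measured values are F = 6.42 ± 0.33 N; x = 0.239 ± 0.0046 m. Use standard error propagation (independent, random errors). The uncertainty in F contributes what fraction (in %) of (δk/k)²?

87.7%

(δk/k)² = (1·δF/F)² + (-1·δx/x)²
  F term: (1×0.0514)² = 0.00264
  x term: (-1×0.0192)² = 0.000370
Total = 0.00301. Share from F = 0.00264/0.00301 = 0.877.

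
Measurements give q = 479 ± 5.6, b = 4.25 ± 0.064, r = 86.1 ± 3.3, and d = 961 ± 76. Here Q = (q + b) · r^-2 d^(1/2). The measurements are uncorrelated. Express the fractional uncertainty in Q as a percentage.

Let u = q + b = 483. δu = √(δq² + δb²) = √(31.4 + 0.00410) = 5.60, so δu/u = 0.0116.
Q is then a monomial in u, r, d:
δQ/Q = √((δu/u)² + (-2·δr/r)² + (½·δd/d)²) = √(0.000134 + 0.00588 + 0.00156) = 0.0870

8.70%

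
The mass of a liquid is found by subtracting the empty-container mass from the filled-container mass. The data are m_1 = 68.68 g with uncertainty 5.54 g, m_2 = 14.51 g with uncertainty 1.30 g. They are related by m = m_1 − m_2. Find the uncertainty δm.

5.69 g

Sums and differences: (δm)² = Σ (cᵢ δxᵢ)².
  (δm_1)² = 30.7;  (δm_2)² = 1.69
δm = √(32.4) = 5.69 g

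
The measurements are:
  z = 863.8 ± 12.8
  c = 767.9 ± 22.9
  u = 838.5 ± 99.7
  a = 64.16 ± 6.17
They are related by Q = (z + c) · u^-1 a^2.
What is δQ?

1820

Let w = z + c = 1632. δw = √(δz² + δc²) = √(164 + 524) = 26.2, so δw/w = 0.0161.
Q is then a monomial in w, u, a:
δQ/Q = √((δw/w)² + (-1·δu/u)² + (2·δa/a)²) = √(0.000259 + 0.0141 + 0.0370) = 0.227
Q = 8011, so δQ = 0.227 × 8011 = 1820.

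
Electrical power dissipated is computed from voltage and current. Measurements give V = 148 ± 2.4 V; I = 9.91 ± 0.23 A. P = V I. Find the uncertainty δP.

Since P is a product/quotient, work with relative uncertainties:
  (1·δV/V)² = (1×0.0162)² = 0.000263;  (1·δI/I)² = (1×0.0232)² = 0.000539
δP/P = √(0.000802) = 0.0283
P = 1470 W, so δP = 0.0283 × 1470 = 41.5 W.

41.5 W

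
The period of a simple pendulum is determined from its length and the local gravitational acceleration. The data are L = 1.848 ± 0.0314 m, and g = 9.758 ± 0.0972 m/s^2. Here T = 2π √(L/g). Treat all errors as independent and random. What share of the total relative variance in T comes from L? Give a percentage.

(δT/T)² = (½·δL/L)² + (−½·δg/g)²
  L term: (0.5×0.0170)² = 7.22e-05
  g term: (-0.5×0.00996)² = 2.48e-05
Total = 9.7e-05. Share from L = 7.22e-05/9.7e-05 = 0.744.

74.4%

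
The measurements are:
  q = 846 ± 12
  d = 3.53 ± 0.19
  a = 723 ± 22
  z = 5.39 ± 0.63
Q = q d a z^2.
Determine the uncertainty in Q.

1.52e+07

For a monomial Q ∝ q, d, a, z^2, fractional errors add in quadrature:
  (1·δq/q)² = (1×0.0142)² = 0.000201;  (1·δd/d)² = (1×0.0538)² = 0.00290;  (1·δa/a)² = (1×0.0304)² = 0.000926;  (2·δz/z)² = (2×0.117)² = 0.0546
δQ/Q = √(0.0587) = 0.242
Q = 6.27e+07, so δQ = 0.242 × 6.27e+07 = 1.52e+07.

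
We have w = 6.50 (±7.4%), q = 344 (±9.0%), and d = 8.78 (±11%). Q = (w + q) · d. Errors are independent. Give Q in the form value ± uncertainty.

3080 ± 434

Let u = w + q = 350. δu = √(δw² + δq²) = √(0.231 + 959) = 31.0, so δu/u = 0.0883.
Q is then a monomial in u, d:
δQ/Q = √((δu/u)² + (1·δd/d)²) = √(0.00780 + 0.0121) = 0.141
Q = 3080, so δQ = 0.141 × 3080 = 434.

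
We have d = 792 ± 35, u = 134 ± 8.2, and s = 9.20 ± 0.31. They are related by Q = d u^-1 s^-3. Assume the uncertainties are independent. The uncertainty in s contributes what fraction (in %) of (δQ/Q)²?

(δQ/Q)² = (1·δd/d)² + (-1·δu/u)² + (-3·δs/s)²
  d term: (1×0.0442)² = 0.00195
  u term: (-1×0.0612)² = 0.00374
  s term: (-3×0.0337)² = 0.0102
Total = 0.0159. Share from s = 0.0102/0.0159 = 0.642.

64.2%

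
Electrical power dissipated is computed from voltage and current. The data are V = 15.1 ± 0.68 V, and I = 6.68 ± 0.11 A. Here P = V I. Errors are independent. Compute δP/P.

Relative error in a monomial: (δP/P)² = Σ (nᵢ · δxᵢ/xᵢ)².
  (1·δV/V)² = (1×0.0450)² = 0.00203;  (1·δI/I)² = (1×0.0165)² = 0.000271
δP/P = √(0.00230) = 0.0479

0.0479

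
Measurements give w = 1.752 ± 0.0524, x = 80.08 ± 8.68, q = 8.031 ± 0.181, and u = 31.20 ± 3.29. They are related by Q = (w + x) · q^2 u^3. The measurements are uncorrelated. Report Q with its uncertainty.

Let h = w + x = 81.83. δh = √(δw² + δx²) = √(0.00275 + 75.3) = 8.68, so δh/h = 0.106.
Q is then a monomial in h, q, u:
δQ/Q = √((δh/h)² + (2·δq/q)² + (3·δu/u)²) = √(0.0113 + 0.00203 + 0.100) = 0.337
Q = 1.603e+08, so δQ = 0.337 × 1.603e+08 = 5.4e+07.

(1.603 ± 0.540) × 10^8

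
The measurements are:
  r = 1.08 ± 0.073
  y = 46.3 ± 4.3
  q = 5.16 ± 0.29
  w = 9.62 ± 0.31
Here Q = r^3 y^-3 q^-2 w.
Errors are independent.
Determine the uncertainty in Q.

1.67e-06

For a monomial Q ∝ r^3, y^-3, q^-2, w, fractional errors add in quadrature:
  (3·δr/r)² = (3×0.0676)² = 0.0411;  (-3·δy/y)² = (-3×0.0929)² = 0.0776;  (-2·δq/q)² = (-2×0.0562)² = 0.0126;  (1·δw/w)² = (1×0.0322)² = 0.00104
δQ/Q = √(0.132) = 0.364
Q = 4.59e-06, so δQ = 0.364 × 4.59e-06 = 1.67e-06.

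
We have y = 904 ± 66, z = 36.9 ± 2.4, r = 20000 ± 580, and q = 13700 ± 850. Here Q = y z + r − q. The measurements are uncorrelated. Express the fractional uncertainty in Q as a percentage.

Let p = y·z = 33400. δp/p = √((1·δy/y)² + (1·δz/z)²) = √(0.00533 + 0.00423) = 0.0978, so δp = 3260.
Q = p + r − q: δQ = √(δp² + δr² + δq²) = √(1.06e+07 + 3.36e+05 + 7.22e+05) = 3420
Q = 39700, so δQ/Q = 3420/39700 = 0.0862.

8.62%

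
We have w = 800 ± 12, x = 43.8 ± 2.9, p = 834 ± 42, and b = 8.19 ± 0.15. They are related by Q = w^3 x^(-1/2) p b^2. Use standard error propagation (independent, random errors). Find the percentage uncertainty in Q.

For a monomial Q ∝ w^3, x^(-1/2), p, b^2, fractional errors add in quadrature:
  (3·δw/w)² = (3×0.0150)² = 0.00202;  (−½·δx/x)² = (-0.5×0.0662)² = 0.00110;  (1·δp/p)² = (1×0.0504)² = 0.00254;  (2·δb/b)² = (2×0.0183)² = 0.00134
δQ/Q = √(0.00700) = 0.0837

8.37%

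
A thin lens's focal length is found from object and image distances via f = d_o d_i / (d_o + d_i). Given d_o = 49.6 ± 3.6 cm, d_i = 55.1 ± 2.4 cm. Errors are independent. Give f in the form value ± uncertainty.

26.1 ± 1.13 cm

∂f/∂d_o = (d_i/(d_o+d_i))² = 0.277;  ∂f/∂d_i = (d_o/(d_o+d_i))² = 0.224
δf = √((∂f/∂d_o · δd_o)² + (∂f/∂d_i · δd_i)²) = √(0.994 + 0.290) = 1.13 cm
f = 26.1 cm.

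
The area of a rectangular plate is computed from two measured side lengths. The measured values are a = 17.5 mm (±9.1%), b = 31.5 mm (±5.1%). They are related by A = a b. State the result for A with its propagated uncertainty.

551 ± 57.5 mm^2

A is a product of powers, so relative uncertainties combine in quadrature:
  (1·δa/a)² = (1×0.0910)² = 0.00828;  (1·δb/b)² = (1×0.0510)² = 0.00260
δA/A = √(0.0109) = 0.104
A = 551 mm^2, so δA = 0.104 × 551 = 57.5 mm^2.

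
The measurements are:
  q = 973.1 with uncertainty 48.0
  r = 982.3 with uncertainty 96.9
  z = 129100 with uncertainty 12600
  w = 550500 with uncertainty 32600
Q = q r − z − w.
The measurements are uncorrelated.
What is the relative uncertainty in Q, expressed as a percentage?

40.2%

Let p = q·r = 955900. δp/p = √((1·δq/q)² + (1·δr/r)²) = √(0.00243 + 0.00973) = 0.110, so δp = 1.05e+05.
Q = p − z − w: δQ = √(δp² + δz² + δw²) = √(1.11e+10 + 1.59e+08 + 1.06e+09) = 1.11e+05
Q = 276300, so δQ/Q = 1.11e+05/276300 = 0.402.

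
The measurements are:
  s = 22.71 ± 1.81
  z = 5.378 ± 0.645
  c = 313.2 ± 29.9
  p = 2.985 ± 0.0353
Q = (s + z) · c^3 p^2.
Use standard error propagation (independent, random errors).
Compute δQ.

Let u = s + z = 28.09. δu = √(δs² + δz²) = √(3.28 + 0.416) = 1.92, so δu/u = 0.0684.
Q is then a monomial in u, c, p:
δQ/Q = √((δu/u)² + (3·δc/c)² + (2·δp/p)²) = √(0.00468 + 0.0820 + 0.000559) = 0.295
Q = 7.689e+09, so δQ = 0.295 × 7.689e+09 = 2.27e+09.

2.27e+09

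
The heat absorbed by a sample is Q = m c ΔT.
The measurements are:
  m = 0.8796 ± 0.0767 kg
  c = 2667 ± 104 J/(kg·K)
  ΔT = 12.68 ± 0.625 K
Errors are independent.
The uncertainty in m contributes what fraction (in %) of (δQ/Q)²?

(δQ/Q)² = (1·δm/m)² + (1·δc/c)² + (1·δΔT/ΔT)²
  m term: (1×0.0872)² = 0.00760
  c term: (1×0.0390)² = 0.00152
  ΔT term: (1×0.0493)² = 0.00243
Total = 0.0116. Share from m = 0.00760/0.0116 = 0.658.

65.8%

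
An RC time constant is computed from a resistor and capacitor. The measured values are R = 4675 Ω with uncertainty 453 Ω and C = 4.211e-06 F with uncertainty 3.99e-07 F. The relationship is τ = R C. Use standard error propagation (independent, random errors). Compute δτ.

0.00267 s

For a monomial τ ∝ R, C, fractional errors add in quadrature:
  (1·δR/R)² = (1×0.0969)² = 0.00939;  (1·δC/C)² = (1×0.0948)² = 0.00898
δτ/τ = √(0.0184) = 0.136
τ = 0.01969 s, so δτ = 0.136 × 0.01969 = 0.00267 s.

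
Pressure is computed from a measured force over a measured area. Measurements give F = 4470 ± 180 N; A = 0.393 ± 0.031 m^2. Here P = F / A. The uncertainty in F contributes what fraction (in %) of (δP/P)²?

(δP/P)² = (1·δF/F)² + (-1·δA/A)²
  F term: (1×0.0403)² = 0.00162
  A term: (-1×0.0789)² = 0.00622
Total = 0.00784. Share from F = 0.00162/0.00784 = 0.207.

20.7%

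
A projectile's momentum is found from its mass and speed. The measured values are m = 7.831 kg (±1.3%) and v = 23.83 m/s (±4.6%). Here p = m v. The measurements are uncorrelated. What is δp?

p is a product of powers, so relative uncertainties combine in quadrature:
  (1·δm/m)² = (1×0.0130)² = 0.000169;  (1·δv/v)² = (1×0.0460)² = 0.00212
δp/p = √(0.00228) = 0.0478
p = 186.6 kg·m/s, so δp = 0.0478 × 186.6 = 8.92 kg·m/s.

8.92 kg·m/s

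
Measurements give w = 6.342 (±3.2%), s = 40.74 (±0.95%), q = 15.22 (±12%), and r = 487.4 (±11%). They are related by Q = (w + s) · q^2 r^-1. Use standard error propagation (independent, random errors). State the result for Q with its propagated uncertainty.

22.38 ± 5.91

Let u = w + s = 47.08. δu = √(δw² + δs²) = √(0.0412 + 0.150) = 0.437, so δu/u = 0.00928.
Q is then a monomial in u, q, r:
δQ/Q = √((δu/u)² + (2·δq/q)² + (-1·δr/r)²) = √(8.62e-05 + 0.0576 + 0.0121) = 0.264
Q = 22.38, so δQ = 0.264 × 22.38 = 5.91.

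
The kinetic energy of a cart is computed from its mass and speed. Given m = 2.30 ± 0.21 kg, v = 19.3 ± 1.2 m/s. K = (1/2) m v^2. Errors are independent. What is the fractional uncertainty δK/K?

0.154

Since K is a product/quotient, work with relative uncertainties:
  (1·δm/m)² = (1×0.0913)² = 0.00834;  (2·δv/v)² = (2×0.0622)² = 0.0155
δK/K = √(0.0238) = 0.154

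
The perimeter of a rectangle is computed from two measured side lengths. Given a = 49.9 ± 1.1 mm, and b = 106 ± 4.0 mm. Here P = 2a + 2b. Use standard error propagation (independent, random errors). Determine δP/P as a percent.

2.66%

Sums and differences: (δP)² = Σ (cᵢ δxᵢ)².
  (2·δa)² = 4.84;  (2·δb)² = 64.0
δP = √(68.8) = 8.30 mm
P = 312 mm, so δP/P = 8.30/312 = 0.0266.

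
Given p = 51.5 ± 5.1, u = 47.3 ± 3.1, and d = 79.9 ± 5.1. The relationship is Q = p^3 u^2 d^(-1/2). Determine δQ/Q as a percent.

Relative error in a monomial: (δQ/Q)² = Σ (nᵢ · δxᵢ/xᵢ)².
  (3·δp/p)² = (3×0.0990)² = 0.0883;  (2·δu/u)² = (2×0.0655)² = 0.0172;  (−½·δd/d)² = (-0.5×0.0638)² = 0.00102
δQ/Q = √(0.106) = 0.326

32.6%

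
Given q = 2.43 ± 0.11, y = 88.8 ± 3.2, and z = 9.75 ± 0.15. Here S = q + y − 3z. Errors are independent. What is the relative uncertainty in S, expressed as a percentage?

5.22%

Sums and differences: (δS)² = Σ (cᵢ δxᵢ)².
  (δq)² = 0.0121;  (δy)² = 10.2;  (3·δz)² = 0.202
δS = √(10.5) = 3.23
S = 62.0, so δS/S = 3.23/62.0 = 0.0522.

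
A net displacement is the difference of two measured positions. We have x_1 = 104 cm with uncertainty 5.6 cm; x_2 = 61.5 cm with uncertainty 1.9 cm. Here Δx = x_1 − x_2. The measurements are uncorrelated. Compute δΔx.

Δx is a linear combination, so absolute uncertainties add in quadrature:
  (δx_1)² = 31.4;  (δx_2)² = 3.61
δΔx = √(35.0) = 5.91 cm

5.91 cm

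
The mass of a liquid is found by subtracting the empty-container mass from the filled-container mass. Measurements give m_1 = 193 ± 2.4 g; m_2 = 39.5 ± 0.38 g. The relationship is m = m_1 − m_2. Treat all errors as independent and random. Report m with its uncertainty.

154 ± 2.43 g

For a sum/difference, combine absolute errors in quadrature:
  (δm_1)² = 5.76;  (δm_2)² = 0.144
δm = √(5.90) = 2.43 g
m = 154 g.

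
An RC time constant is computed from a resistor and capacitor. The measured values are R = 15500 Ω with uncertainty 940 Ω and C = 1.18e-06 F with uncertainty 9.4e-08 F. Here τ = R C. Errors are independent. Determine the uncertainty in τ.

0.00183 s

For a monomial τ ∝ R, C, fractional errors add in quadrature:
  (1·δR/R)² = (1×0.0606)² = 0.00368;  (1·δC/C)² = (1×0.0797)² = 0.00635
δτ/τ = √(0.0100) = 0.100
τ = 0.0183 s, so δτ = 0.100 × 0.0183 = 0.00183 s.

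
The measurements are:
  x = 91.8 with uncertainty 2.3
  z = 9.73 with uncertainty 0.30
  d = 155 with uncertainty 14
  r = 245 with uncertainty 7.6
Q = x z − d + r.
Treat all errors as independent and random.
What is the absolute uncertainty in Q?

Let p = x·z = 893. δp/p = √((1·δx/x)² + (1·δz/z)²) = √(0.000628 + 0.000951) = 0.0397, so δp = 35.5.
Q = p − d + r: δQ = √(δp² + δd² + δr²) = √(1260 + 196 + 57.8) = 38.9

38.9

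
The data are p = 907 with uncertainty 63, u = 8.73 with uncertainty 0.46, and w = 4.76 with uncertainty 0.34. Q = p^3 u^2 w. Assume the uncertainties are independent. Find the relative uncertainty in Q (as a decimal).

0.244

Since Q is a product/quotient, work with relative uncertainties:
  (3·δp/p)² = (3×0.0695)² = 0.0434;  (2·δu/u)² = (2×0.0527)² = 0.0111;  (1·δw/w)² = (1×0.0714)² = 0.00510
δQ/Q = √(0.0596) = 0.244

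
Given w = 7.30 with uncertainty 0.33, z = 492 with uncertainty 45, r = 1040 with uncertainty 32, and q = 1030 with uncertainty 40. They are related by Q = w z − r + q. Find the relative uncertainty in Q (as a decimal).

0.103

Let p = w·z = 3590. δp/p = √((1·δw/w)² + (1·δz/z)²) = √(0.00204 + 0.00837) = 0.102, so δp = 366.
Q = p − r + q: δQ = √(δp² + δr² + δq²) = √(1.34e+05 + 1020 + 1600) = 370
Q = 3580, so δQ/Q = 370/3580 = 0.103.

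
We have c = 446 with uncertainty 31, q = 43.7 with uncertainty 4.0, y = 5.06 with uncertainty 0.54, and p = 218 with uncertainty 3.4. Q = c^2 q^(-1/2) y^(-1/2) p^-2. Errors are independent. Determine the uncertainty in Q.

For a monomial Q ∝ c^2, q^(-1/2), y^(-1/2), p^-2, fractional errors add in quadrature:
  (2·δc/c)² = (2×0.0695)² = 0.0193;  (−½·δq/q)² = (-0.5×0.0915)² = 0.00209;  (−½·δy/y)² = (-0.5×0.107)² = 0.00285;  (-2·δp/p)² = (-2×0.0156)² = 0.000973
δQ/Q = √(0.0252) = 0.159
Q = 0.281, so δQ = 0.159 × 0.281 = 0.0447.

0.0447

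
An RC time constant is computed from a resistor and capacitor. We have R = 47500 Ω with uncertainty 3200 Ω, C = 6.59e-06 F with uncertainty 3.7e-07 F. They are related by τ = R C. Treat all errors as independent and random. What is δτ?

Each factor contributes (exponent × relative error)² to (δτ/τ)²:
  (1·δR/R)² = (1×0.0674)² = 0.00454;  (1·δC/C)² = (1×0.0561)² = 0.00315
δτ/τ = √(0.00769) = 0.0877
τ = 0.313 s, so δτ = 0.0877 × 0.313 = 0.0275 s.

0.0275 s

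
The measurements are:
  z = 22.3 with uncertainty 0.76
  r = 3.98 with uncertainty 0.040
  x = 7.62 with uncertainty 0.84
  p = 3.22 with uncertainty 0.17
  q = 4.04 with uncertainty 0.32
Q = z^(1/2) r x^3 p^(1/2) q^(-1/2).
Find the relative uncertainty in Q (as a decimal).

Each factor contributes (exponent × relative error)² to (δQ/Q)²:
  (½·δz/z)² = (0.5×0.0341)² = 0.000290;  (1·δr/r)² = (1×0.0101)² = 0.000101;  (3·δx/x)² = (3×0.110)² = 0.109;  (½·δp/p)² = (0.5×0.0528)² = 0.000697;  (−½·δq/q)² = (-0.5×0.0792)² = 0.00157
δQ/Q = √(0.112) = 0.335

0.335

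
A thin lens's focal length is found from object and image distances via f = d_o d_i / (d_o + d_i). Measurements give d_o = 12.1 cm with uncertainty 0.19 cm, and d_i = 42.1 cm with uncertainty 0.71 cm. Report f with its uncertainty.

∂f/∂d_o = (d_i/(d_o+d_i))² = 0.603;  ∂f/∂d_i = (d_o/(d_o+d_i))² = 0.0498
δf = √((∂f/∂d_o · δd_o)² + (∂f/∂d_i · δd_i)²) = √(0.0131 + 0.00125) = 0.120 cm
f = 9.40 cm.

9.40 ± 0.120 cm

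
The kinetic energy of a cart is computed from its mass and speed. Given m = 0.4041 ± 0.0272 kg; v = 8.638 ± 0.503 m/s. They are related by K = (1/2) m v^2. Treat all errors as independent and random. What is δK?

Since K is a product/quotient, work with relative uncertainties:
  (1·δm/m)² = (1×0.0673)² = 0.00453;  (2·δv/v)² = (2×0.0582)² = 0.0136
δK/K = √(0.0181) = 0.135
K = 15.08 J, so δK = 0.135 × 15.08 = 2.03 J.

2.03 J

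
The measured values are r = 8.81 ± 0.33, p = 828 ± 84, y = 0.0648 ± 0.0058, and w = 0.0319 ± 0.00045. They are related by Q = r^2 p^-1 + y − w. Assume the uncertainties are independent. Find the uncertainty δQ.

0.0132

Let h = r^2·p^-1 = 0.0937. δh/h = √((2·δr/r)² + (-1·δp/p)²) = √(0.00561 + 0.0103) = 0.126, so δh = 0.0118.
Q = h + y − w: δQ = √(δh² + δy² + δw²) = √(0.000140 + 3.36e-05 + 2.02e-07) = 0.0132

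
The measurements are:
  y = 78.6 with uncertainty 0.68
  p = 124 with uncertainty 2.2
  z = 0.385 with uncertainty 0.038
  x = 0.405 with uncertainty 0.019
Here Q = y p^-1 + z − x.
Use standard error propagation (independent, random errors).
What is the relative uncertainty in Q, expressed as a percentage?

7.21%

Let w = y·p^-1 = 0.634. δw/w = √((1·δy/y)² + (-1·δp/p)²) = √(7.48e-05 + 0.000315) = 0.0197, so δw = 0.0125.
Q = w + z − x: δQ = √(δw² + δz² + δx²) = √(0.000157 + 0.00144 + 0.000361) = 0.0443
Q = 0.614, so δQ/Q = 0.0443/0.614 = 0.0721.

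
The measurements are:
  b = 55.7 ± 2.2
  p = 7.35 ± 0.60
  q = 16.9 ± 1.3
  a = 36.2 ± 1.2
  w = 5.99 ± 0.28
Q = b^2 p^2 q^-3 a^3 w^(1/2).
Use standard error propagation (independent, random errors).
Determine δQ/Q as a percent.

31.1%

Each factor contributes (exponent × relative error)² to (δQ/Q)²:
  (2·δb/b)² = (2×0.0395)² = 0.00624;  (2·δp/p)² = (2×0.0816)² = 0.0267;  (-3·δq/q)² = (-3×0.0769)² = 0.0533;  (3·δa/a)² = (3×0.0331)² = 0.00989;  (½·δw/w)² = (0.5×0.0467)² = 0.000546
δQ/Q = √(0.0966) = 0.311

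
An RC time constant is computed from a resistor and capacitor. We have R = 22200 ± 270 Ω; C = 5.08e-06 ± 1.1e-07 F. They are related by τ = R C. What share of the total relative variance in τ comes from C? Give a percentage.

76.0%

(δτ/τ)² = (1·δR/R)² + (1·δC/C)²
  R term: (1×0.0122)² = 0.000148
  C term: (1×0.0217)² = 0.000469
Total = 0.000617. Share from C = 0.000469/0.000617 = 0.760.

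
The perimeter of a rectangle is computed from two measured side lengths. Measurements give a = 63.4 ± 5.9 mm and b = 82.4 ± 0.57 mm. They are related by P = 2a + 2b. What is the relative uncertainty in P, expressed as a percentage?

Absolute uncertainties add in quadrature for a linear combination:
  (2·δa)² = 139;  (2·δb)² = 1.30
δP = √(141) = 11.9 mm
P = 292 mm, so δP/P = 11.9/292 = 0.0407.

4.07%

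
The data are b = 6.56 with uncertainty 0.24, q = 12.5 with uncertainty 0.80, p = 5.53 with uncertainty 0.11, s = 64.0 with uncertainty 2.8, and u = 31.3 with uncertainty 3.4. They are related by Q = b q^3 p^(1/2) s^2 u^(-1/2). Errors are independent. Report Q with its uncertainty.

(2.21 ± 0.488) × 10^7

Each factor contributes (exponent × relative error)² to (δQ/Q)²:
  (1·δb/b)² = (1×0.0366)² = 0.00134;  (3·δq/q)² = (3×0.0640)² = 0.0369;  (½·δp/p)² = (0.5×0.0199)² = 9.89e-05;  (2·δs/s)² = (2×0.0437)² = 0.00766;  (−½·δu/u)² = (-0.5×0.109)² = 0.00295
δQ/Q = √(0.0489) = 0.221
Q = 2.21e+07, so δQ = 0.221 × 2.21e+07 = 4.88e+06.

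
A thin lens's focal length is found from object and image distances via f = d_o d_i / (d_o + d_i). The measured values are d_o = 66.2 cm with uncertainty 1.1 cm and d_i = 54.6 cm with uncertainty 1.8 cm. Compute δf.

∂f/∂d_o = (d_i/(d_o+d_i))² = 0.204;  ∂f/∂d_i = (d_o/(d_o+d_i))² = 0.300
δf = √((∂f/∂d_o · δd_o)² + (∂f/∂d_i · δd_i)²) = √(0.0505 + 0.292) = 0.585 cm

0.585 cm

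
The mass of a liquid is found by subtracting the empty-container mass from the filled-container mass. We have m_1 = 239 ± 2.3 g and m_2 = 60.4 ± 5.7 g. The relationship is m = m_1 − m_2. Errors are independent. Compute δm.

m is a linear combination, so absolute uncertainties add in quadrature:
  (δm_1)² = 5.29;  (δm_2)² = 32.5
δm = √(37.8) = 6.15 g

6.15 g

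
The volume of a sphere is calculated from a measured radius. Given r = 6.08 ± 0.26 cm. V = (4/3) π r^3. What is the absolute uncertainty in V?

V ∝ r^3, so δV/V = |3| · δr/r = 3 × 0.0428 = 0.128.
V = 941 cm^3, so δV = 0.128 × 941 = 121 cm^3.

121 cm^3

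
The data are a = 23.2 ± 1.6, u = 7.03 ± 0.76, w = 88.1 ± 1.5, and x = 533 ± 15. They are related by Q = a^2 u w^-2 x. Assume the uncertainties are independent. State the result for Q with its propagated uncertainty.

Since Q is a product/quotient, work with relative uncertainties:
  (2·δa/a)² = (2×0.0690)² = 0.0190;  (1·δu/u)² = (1×0.108)² = 0.0117;  (-2·δw/w)² = (-2×0.0170)² = 0.00116;  (1·δx/x)² = (1×0.0281)² = 0.000792
δQ/Q = √(0.0327) = 0.181
Q = 260, so δQ = 0.181 × 260 = 47.0.

260 ± 47.0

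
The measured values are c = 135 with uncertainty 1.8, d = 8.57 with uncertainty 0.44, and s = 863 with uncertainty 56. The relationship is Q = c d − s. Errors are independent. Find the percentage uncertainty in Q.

Let p = c·d = 1160. δp/p = √((1·δc/c)² + (1·δd/d)²) = √(0.000178 + 0.00264) = 0.0530, so δp = 61.4.
Q = p − s: δQ = √(δp² + δs²) = √(3770 + 3140) = 83.1
Q = 294, so δQ/Q = 83.1/294 = 0.283.

28.3%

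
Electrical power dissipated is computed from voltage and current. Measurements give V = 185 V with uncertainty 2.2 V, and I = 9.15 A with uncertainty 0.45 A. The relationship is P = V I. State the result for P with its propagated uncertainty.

Each factor contributes (exponent × relative error)² to (δP/P)²:
  (1·δV/V)² = (1×0.0119)² = 0.000141;  (1·δI/I)² = (1×0.0492)² = 0.00242
δP/P = √(0.00256) = 0.0506
P = 1690 W, so δP = 0.0506 × 1690 = 85.6 W.

1690 ± 85.6 W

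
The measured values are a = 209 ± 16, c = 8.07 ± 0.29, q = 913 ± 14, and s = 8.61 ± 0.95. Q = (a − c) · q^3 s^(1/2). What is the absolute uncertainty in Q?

4.81e+10

Let u = a − c = 201. δu = √(δa² + δc²) = √(256 + 0.0841) = 16.0, so δu/u = 0.0796.
Q is then a monomial in u, q, s:
δQ/Q = √((δu/u)² + (3·δq/q)² + (½·δs/s)²) = √(0.00634 + 0.00212 + 0.00304) = 0.107
Q = 4.49e+11, so δQ = 0.107 × 4.49e+11 = 4.81e+10.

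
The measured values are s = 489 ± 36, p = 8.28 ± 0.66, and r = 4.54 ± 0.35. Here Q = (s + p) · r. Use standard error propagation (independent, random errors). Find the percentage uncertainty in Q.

Let u = s + p = 497. δu = √(δs² + δp²) = √(1300 + 0.436) = 36.0, so δu/u = 0.0724.
Q is then a monomial in u, r:
δQ/Q = √((δu/u)² + (1·δr/r)²) = √(0.00524 + 0.00594) = 0.106

10.6%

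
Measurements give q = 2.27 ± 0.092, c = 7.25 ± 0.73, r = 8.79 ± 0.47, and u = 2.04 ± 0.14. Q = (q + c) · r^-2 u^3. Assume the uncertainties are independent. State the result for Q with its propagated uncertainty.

Let w = q + c = 9.52. δw = √(δq² + δc²) = √(0.00846 + 0.533) = 0.736, so δw/w = 0.0773.
Q is then a monomial in w, r, u:
δQ/Q = √((δw/w)² + (-2·δr/r)² + (3·δu/u)²) = √(0.00597 + 0.0114 + 0.0424) = 0.245
Q = 1.05, so δQ = 0.245 × 1.05 = 0.256.

1.05 ± 0.256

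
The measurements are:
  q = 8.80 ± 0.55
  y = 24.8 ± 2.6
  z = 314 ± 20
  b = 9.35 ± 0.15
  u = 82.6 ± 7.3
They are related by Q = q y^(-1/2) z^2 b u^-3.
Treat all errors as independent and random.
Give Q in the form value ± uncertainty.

Q is a product of powers, so relative uncertainties combine in quadrature:
  (1·δq/q)² = (1×0.0625)² = 0.00391;  (−½·δy/y)² = (-0.5×0.105)² = 0.00275;  (2·δz/z)² = (2×0.0637)² = 0.0162;  (1·δb/b)² = (1×0.0160)² = 0.000257;  (-3·δu/u)² = (-3×0.0884)² = 0.0703
δQ/Q = √(0.0934) = 0.306
Q = 2.89, so δQ = 0.306 × 2.89 = 0.884.

2.89 ± 0.884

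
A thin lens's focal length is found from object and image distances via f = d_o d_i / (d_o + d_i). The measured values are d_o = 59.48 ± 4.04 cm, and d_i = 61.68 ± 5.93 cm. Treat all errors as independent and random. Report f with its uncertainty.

∂f/∂d_o = (d_i/(d_o+d_i))² = 0.259;  ∂f/∂d_i = (d_o/(d_o+d_i))² = 0.241
δf = √((∂f/∂d_o · δd_o)² + (∂f/∂d_i · δd_i)²) = √(1.10 + 2.04) = 1.77 cm
f = 30.28 cm.

30.28 ± 1.77 cm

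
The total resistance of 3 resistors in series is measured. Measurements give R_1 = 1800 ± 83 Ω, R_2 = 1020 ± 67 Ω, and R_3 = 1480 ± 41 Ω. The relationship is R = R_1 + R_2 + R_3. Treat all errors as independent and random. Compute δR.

R is a linear combination, so absolute uncertainties add in quadrature:
  (δR_1)² = 6890;  (δR_2)² = 4490;  (δR_3)² = 1680
δR = √(13100) = 114 Ω

114 Ω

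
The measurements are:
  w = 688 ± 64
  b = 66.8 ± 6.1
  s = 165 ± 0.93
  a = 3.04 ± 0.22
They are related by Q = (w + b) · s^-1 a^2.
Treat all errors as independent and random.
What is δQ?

7.10

Let u = w + b = 755. δu = √(δw² + δb²) = √(4100 + 37.2) = 64.3, so δu/u = 0.0852.
Q is then a monomial in u, s, a:
δQ/Q = √((δu/u)² + (-1·δs/s)² + (2·δa/a)²) = √(0.00725 + 3.18e-05 + 0.0209) = 0.168
Q = 42.3, so δQ = 0.168 × 42.3 = 7.10.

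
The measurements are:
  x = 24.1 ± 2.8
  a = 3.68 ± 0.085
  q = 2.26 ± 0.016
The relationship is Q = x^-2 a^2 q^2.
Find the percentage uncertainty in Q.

23.7%

For a monomial Q ∝ x^-2, a^2, q^2, fractional errors add in quadrature:
  (-2·δx/x)² = (-2×0.116)² = 0.0540;  (2·δa/a)² = (2×0.0231)² = 0.00213;  (2·δq/q)² = (2×0.00708)² = 0.000200
δQ/Q = √(0.0563) = 0.237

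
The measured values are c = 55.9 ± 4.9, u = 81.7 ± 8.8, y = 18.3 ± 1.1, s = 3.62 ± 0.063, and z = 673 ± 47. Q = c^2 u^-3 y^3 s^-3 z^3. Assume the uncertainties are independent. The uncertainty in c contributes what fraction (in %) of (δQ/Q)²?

(δQ/Q)² = (2·δc/c)² + (-3·δu/u)² + (3·δy/y)² + (-3·δs/s)² + (3·δz/z)²
  c term: (2×0.0877)² = 0.0307
  u term: (-3×0.108)² = 0.104
  y term: (3×0.0601)² = 0.0325
  s term: (-3×0.0174)² = 0.00273
  z term: (3×0.0698)² = 0.0439
Total = 0.214. Share from c = 0.0307/0.214 = 0.143.

14.3%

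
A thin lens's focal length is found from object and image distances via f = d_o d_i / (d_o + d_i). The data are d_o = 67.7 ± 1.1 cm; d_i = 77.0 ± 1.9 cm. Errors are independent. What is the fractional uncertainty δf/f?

0.0144

∂f/∂d_o = (d_i/(d_o+d_i))² = 0.283;  ∂f/∂d_i = (d_o/(d_o+d_i))² = 0.219
δf = √((∂f/∂d_o · δd_o)² + (∂f/∂d_i · δd_i)²) = √(0.0970 + 0.173) = 0.520 cm
f = 36.0 cm, so δf/f = 0.520/36.0 = 0.0144.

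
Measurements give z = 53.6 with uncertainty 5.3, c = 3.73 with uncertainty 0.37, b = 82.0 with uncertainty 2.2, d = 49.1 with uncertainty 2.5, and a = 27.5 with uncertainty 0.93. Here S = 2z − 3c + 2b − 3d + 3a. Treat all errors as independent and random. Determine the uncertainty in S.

For a sum/difference, combine absolute errors in quadrature:
  (2·δz)² = 112;  (3·δc)² = 1.23;  (2·δb)² = 19.4;  (3·δd)² = 56.2;  (3·δa)² = 7.78
δS = √(197) = 14.0

14.0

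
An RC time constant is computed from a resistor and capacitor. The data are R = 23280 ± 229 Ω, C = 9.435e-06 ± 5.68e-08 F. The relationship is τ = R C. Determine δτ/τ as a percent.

1.15%

For a monomial τ ∝ R, C, fractional errors add in quadrature:
  (1·δR/R)² = (1×0.00984)² = 9.68e-05;  (1·δC/C)² = (1×0.00602)² = 3.62e-05
δτ/τ = √(0.000133) = 0.0115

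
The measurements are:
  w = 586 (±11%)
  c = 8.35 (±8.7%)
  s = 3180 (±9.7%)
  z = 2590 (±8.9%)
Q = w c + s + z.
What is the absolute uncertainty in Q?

Let p = w·c = 4890. δp/p = √((1·δw/w)² + (1·δc/c)²) = √(0.0121 + 0.00757) = 0.140, so δp = 686.
Q = p + s + z: δQ = √(δp² + δs² + δz²) = √(4.71e+05 + 95100 + 53100) = 787

787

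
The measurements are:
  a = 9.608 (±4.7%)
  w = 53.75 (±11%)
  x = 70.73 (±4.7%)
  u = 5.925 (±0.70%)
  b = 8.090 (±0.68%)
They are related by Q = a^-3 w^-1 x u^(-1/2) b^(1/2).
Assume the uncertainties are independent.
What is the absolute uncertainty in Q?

0.000321

Products/powers → add relative errors in quadrature, weighted by exponent:
  (-3·δa/a)² = (-3×0.0470)² = 0.0199;  (-1·δw/w)² = (-1×0.110)² = 0.0121;  (1·δx/x)² = (1×0.0470)² = 0.00221;  (−½·δu/u)² = (-0.5×0.00700)² = 1.22e-05;  (½·δb/b)² = (0.5×0.00680)² = 1.16e-05
δQ/Q = √(0.0342) = 0.185
Q = 0.001734, so δQ = 0.185 × 0.001734 = 0.000321.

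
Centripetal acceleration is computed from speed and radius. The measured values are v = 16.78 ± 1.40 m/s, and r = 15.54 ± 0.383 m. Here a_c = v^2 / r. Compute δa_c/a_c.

0.169

For a monomial a_c ∝ v^2, r^-1, fractional errors add in quadrature:
  (2·δv/v)² = (2×0.0834)² = 0.0278;  (-1·δr/r)² = (-1×0.0246)² = 0.000607
δa_c/a_c = √(0.0285) = 0.169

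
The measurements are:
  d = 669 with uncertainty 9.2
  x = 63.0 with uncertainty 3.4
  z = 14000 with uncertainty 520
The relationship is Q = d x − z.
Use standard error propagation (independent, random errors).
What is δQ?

2400

Let p = d·x = 42100. δp/p = √((1·δd/d)² + (1·δx/x)²) = √(0.000189 + 0.00291) = 0.0557, so δp = 2350.
Q = p − z: δQ = √(δp² + δz²) = √(5.51e+06 + 2.7e+05) = 2400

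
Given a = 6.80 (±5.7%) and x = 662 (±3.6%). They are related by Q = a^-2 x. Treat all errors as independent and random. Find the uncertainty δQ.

1.71

Products/powers → add relative errors in quadrature, weighted by exponent:
  (-2·δa/a)² = (-2×0.0570)² = 0.0130;  (1·δx/x)² = (1×0.0360)² = 0.00130
δQ/Q = √(0.0143) = 0.120
Q = 14.3, so δQ = 0.120 × 14.3 = 1.71.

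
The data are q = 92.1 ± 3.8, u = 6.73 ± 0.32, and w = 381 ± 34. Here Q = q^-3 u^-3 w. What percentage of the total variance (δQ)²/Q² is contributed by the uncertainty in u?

(δQ/Q)² = (-3·δq/q)² + (-3·δu/u)² + (1·δw/w)²
  q term: (-3×0.0413)² = 0.0153
  u term: (-3×0.0475)² = 0.0203
  w term: (1×0.0892)² = 0.00796
Total = 0.0436. Share from u = 0.0203/0.0436 = 0.466.

46.6%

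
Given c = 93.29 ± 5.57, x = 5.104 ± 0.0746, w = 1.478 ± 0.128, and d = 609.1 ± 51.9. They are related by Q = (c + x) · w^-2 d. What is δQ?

Let u = c + x = 98.39. δu = √(δc² + δx²) = √(31.0 + 0.00557) = 5.57, so δu/u = 0.0566.
Q is then a monomial in u, w, d:
δQ/Q = √((δu/u)² + (-2·δw/w)² + (1·δd/d)²) = √(0.00321 + 0.0300 + 0.00726) = 0.201
Q = 27440, so δQ = 0.201 × 27440 = 5520.

5520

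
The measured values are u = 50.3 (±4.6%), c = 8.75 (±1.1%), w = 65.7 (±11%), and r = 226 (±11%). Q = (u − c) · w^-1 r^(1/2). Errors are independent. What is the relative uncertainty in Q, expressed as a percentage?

Let h = u − c = 41.5. δh = √(δu² + δc²) = √(5.35 + 0.00926) = 2.32, so δh/h = 0.0557.
Q is then a monomial in h, w, r:
δQ/Q = √((δh/h)² + (-1·δw/w)² + (½·δr/r)²) = √(0.00311 + 0.0121 + 0.00302) = 0.135

13.5%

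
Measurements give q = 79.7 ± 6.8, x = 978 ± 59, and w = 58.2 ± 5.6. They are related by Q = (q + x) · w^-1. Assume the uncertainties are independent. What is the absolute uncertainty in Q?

Let u = q + x = 1060. δu = √(δq² + δx²) = √(46.2 + 3480) = 59.4, so δu/u = 0.0562.
Q is then a monomial in u, w:
δQ/Q = √((δu/u)² + (-1·δw/w)²) = √(0.00315 + 0.00926) = 0.111
Q = 18.2, so δQ = 0.111 × 18.2 = 2.02.

2.02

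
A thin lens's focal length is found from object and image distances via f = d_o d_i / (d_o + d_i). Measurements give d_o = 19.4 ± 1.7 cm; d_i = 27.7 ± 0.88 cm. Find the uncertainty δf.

0.607 cm

∂f/∂d_o = (d_i/(d_o+d_i))² = 0.346;  ∂f/∂d_i = (d_o/(d_o+d_i))² = 0.170
δf = √((∂f/∂d_o · δd_o)² + (∂f/∂d_i · δd_i)²) = √(0.346 + 0.0223) = 0.607 cm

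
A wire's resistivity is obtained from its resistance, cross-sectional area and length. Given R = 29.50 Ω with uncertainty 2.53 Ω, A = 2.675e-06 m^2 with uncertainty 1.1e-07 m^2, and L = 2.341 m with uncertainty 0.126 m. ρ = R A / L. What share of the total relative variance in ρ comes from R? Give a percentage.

61.6%

(δρ/ρ)² = (1·δR/R)² + (1·δA/A)² + (-1·δL/L)²
  R term: (1×0.0858)² = 0.00736
  A term: (1×0.0411)² = 0.00169
  L term: (-1×0.0538)² = 0.00290
Total = 0.0119. Share from R = 0.00736/0.0119 = 0.616.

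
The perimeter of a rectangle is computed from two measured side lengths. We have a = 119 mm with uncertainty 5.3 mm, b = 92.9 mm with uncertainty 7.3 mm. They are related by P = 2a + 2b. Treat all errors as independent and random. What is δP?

18.0 mm

Sums and differences: (δP)² = Σ (cᵢ δxᵢ)².
  (2·δa)² = 112;  (2·δb)² = 213
δP = √(326) = 18.0 mm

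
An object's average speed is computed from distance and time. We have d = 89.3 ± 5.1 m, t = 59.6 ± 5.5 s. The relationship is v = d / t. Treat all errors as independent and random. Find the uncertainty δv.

0.163 m/s

Each factor contributes (exponent × relative error)² to (δv/v)²:
  (1·δd/d)² = (1×0.0571)² = 0.00326;  (-1·δt/t)² = (-1×0.0923)² = 0.00852
δv/v = √(0.0118) = 0.109
v = 1.50 m/s, so δv = 0.109 × 1.50 = 0.163 m/s.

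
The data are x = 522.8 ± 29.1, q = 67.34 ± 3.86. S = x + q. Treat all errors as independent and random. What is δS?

29.4

S is a linear combination, so absolute uncertainties add in quadrature:
  (δx)² = 847;  (δq)² = 14.9
δS = √(862) = 29.4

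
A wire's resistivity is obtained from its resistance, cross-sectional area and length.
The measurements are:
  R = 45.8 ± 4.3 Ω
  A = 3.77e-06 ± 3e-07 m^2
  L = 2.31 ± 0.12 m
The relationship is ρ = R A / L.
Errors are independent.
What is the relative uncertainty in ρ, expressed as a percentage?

13.4%

Since ρ is a product/quotient, work with relative uncertainties:
  (1·δR/R)² = (1×0.0939)² = 0.00881;  (1·δA/A)² = (1×0.0796)² = 0.00633;  (-1·δL/L)² = (-1×0.0519)² = 0.00270
δρ/ρ = √(0.0178) = 0.134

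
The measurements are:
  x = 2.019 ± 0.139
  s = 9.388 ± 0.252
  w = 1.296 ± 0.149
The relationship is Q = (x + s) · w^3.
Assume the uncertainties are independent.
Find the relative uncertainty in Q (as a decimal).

0.346

Let u = x + s = 11.41. δu = √(δx² + δs²) = √(0.0193 + 0.0635) = 0.288, so δu/u = 0.0252.
Q is then a monomial in u, w:
δQ/Q = √((δu/u)² + (3·δw/w)²) = √(0.000637 + 0.119) = 0.346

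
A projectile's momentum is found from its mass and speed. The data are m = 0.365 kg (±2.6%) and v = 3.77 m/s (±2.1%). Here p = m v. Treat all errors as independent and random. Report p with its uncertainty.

1.38 ± 0.0460 kg·m/s

p is a product of powers, so relative uncertainties combine in quadrature:
  (1·δm/m)² = (1×0.0260)² = 0.000676;  (1·δv/v)² = (1×0.0210)² = 0.000441
δp/p = √(0.00112) = 0.0334
p = 1.38 kg·m/s, so δp = 0.0334 × 1.38 = 0.0460 kg·m/s.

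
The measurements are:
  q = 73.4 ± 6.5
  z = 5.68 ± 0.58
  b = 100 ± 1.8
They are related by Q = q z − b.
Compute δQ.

Let p = q·z = 417. δp/p = √((1·δq/q)² + (1·δz/z)²) = √(0.00784 + 0.0104) = 0.135, so δp = 56.4.
Q = p − b: δQ = √(δp² + δb²) = √(3180 + 3.24) = 56.4

56.4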